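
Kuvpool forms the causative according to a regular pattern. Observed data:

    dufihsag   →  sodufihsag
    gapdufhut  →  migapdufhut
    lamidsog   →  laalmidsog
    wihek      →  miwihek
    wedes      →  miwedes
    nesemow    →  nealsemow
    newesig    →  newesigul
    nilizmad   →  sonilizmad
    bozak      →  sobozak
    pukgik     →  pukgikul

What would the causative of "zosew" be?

"zosew" has last vowel 'e'. The stems whose last vowel is 'e' (wedes → miwedes, wihek → miwihek) add the prefix mi-.
So zosew → mizosew.

mizosew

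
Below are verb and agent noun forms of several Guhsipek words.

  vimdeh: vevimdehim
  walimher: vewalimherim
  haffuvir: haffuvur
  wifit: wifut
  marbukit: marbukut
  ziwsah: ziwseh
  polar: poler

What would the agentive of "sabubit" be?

sabubut

"sabubit" has last vowel 'i'. The stems whose last vowel is 'i' (haffuvir → haffuvur, wifit → wifut, marbukit → marbukut) change the last vowel to 'u'.
The other patterns: stems whose last vowel is 'e' add ve- … -im around the stem; stems whose last vowel is 'a' change the last vowel to 'e'.
So sabubit → sabubut.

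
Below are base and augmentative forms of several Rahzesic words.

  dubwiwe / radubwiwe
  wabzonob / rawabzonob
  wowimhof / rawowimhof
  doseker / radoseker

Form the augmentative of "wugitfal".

Every pair shown (dubwiwe → radubwiwe, wabzonob → rawabzonob, wowimhof → rawowimhof, …) follows the same rule: add the prefix ra-.
So wugitfal → rawugitfal.

rawugitfal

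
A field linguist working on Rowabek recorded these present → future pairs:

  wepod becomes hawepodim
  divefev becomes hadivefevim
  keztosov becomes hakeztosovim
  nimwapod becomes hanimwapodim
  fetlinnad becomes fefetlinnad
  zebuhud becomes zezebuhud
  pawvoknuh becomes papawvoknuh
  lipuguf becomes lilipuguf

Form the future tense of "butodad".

bubutodad

"butodad" has last vowel 'a'. The one such stem in the data (fetlinnad → fefetlinnad) repeats the first consonant+vowel as a prefix (as do zebuhud, pawvoknuh), so the same rule applies.
The other pattern: stems whose last vowel is 'e' or 'o' add ha- … -im around the stem.
So butodad → bubutodad.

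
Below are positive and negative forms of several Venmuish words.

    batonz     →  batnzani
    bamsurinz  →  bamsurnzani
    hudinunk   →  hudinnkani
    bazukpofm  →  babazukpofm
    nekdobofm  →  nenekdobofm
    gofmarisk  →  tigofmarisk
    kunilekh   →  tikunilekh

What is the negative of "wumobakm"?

hudinunk and gofmarisk both end in -k yet inflect differently (hudinnkani, tigofmarisk), so the final letter is not what conditions the rule; the second-to-last letter is.
"wumobakm" has second-to-last letter 'k'. The one such stem in the data (kunilekh → tikunilekh) adds the prefix ti-, so the same rule applies.
So wumobakm → tiwumobakm.

tiwumobakm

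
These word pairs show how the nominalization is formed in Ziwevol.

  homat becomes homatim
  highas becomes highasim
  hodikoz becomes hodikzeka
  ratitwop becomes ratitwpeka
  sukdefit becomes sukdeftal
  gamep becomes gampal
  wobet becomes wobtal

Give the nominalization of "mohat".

mohatim

homat and sukdefit both end in -t yet inflect differently (homatim, sukdeftal), so the final letter is not what conditions the rule; the last vowel is.
"mohat" has last vowel 'a'. The stems whose last vowel is 'a' (homat → homatim, highas → highasim) add -im.
So mohat → mohatim.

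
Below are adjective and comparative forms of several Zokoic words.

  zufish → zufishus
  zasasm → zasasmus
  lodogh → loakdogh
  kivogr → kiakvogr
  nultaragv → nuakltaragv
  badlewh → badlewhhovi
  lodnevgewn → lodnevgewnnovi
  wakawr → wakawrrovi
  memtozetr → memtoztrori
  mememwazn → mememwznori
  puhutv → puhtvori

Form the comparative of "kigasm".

kigasmus

"kigasm" has second-to-last letter 's'. The stems whose second-to-last letter is 's' (zufish → zufishus, zasasm → zasasmus) add -us.
The other patterns: stems whose second-to-last letter is 'g' insert -ak- after the first vowel; stems whose second-to-last letter is 'w' double the final consonant and add -ovi; stems whose second-to-last letter is 't' or 'z' delete the last vowel and add -ori.
So kigasm → kigasmus.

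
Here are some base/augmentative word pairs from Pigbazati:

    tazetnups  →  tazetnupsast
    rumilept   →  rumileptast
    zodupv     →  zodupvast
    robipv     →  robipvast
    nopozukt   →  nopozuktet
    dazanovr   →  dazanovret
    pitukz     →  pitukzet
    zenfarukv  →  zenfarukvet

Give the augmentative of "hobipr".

rumilept and nopozukt both end in -t yet inflect differently (rumileptast, nopozuktet), so the final letter is not what conditions the rule; the second-to-last letter is.
"hobipr" has second-to-last letter 'p'. The stems whose second-to-last letter is 'p' (tazetnups → tazetnupsast, rumilept → rumileptast, zodupv → zodupvast) add -ast.
The other pattern: stems whose second-to-last letter is 'k' or 'v' add -et.
So hobipr → hobiprast.

hobiprast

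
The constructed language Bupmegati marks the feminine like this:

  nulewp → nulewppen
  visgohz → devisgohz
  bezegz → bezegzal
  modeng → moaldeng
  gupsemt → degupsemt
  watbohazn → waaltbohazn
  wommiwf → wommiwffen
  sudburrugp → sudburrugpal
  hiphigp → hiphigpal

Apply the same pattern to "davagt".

hiphigp and nulewp both end in -p yet inflect differently (hiphigpal, nulewppen), so the final letter is not what conditions the rule; the second-to-last letter is.
"davagt" has second-to-last letter 'g'. The stems whose second-to-last letter is 'g' (bezegz → bezegzal, hiphigp → hiphigpal, sudburrugp → sudburrugpal) add -al.
So davagt → davagtal.

davagtal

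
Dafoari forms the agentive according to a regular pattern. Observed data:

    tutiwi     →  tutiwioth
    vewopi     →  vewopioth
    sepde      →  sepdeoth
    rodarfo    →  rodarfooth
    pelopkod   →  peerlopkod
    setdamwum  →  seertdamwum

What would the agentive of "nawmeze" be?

rodarfo and pelopkod both have last vowel 'o' yet inflect differently (rodarfooth, peerlopkod), so the last vowel is not what conditions the rule; whether the stem ends in a vowel or a consonant is.
"nawmeze" ends in a vowel. The stems ending in a vowel (tutiwi → tutiwioth, vewopi → vewopioth, sepde → sepdeoth) add -oth.
The other pattern: stems ending in a consonant insert -er- after the first vowel.
So nawmeze → nawmezeoth.

nawmezeoth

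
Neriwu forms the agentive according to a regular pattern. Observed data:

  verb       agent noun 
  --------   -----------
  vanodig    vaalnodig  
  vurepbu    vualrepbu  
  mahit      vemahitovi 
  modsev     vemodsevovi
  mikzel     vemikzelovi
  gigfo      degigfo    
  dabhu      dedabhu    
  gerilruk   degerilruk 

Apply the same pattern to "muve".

vurepbu and dabhu both end in -u yet inflect differently (vualrepbu, dedabhu), so the final letter is not what conditions the rule; the first letter is.
"muve" begins with m-. The stems beginning with m- (mahit → vemahitovi, modsev → vemodsevovi, mikzel → vemikzelovi) add ve- … -ovi around the stem.
The other patterns: stems beginning with v- insert -al- after the first vowel; stems beginning with d- or g- add the prefix de-.
So muve → vemuveovi.

vemuveovi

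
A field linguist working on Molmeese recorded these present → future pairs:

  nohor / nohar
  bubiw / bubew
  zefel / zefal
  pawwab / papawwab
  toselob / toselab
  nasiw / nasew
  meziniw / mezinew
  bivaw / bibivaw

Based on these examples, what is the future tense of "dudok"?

dudak

bivaw and meziniw both end in -w yet inflect differently (bibivaw, mezinew), so the final letter is not what conditions the rule; the last vowel is.
"dudok" has last vowel 'o'. The stems whose last vowel is 'o' (nohor → nohar, toselob → toselab) change the last vowel to 'a'.
The other patterns: stems whose last vowel is 'a' repeat the first consonant+vowel as a prefix; stems whose last vowel is 'i' change the last vowel to 'e'.
So dudok → dudak.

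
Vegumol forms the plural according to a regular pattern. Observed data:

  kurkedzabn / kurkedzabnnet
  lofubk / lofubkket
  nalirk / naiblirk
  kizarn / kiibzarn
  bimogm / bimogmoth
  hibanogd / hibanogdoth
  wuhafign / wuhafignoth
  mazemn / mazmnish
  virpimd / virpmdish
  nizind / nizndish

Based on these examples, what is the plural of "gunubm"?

lofubk and nalirk both end in -k yet inflect differently (lofubkket, naiblirk), so the final letter is not what conditions the rule; the second-to-last letter is.
"gunubm" has second-to-last letter 'b'. The stems whose second-to-last letter is 'b' (kurkedzabn → kurkedzabnnet, lofubk → lofubkket) double the final consonant and add -et.
The other patterns: stems whose second-to-last letter is 'r' insert -ib- after the first vowel; stems whose second-to-last letter is 'g' add -oth; stems whose second-to-last letter is 'm' or 'n' delete the last vowel and add -ish.
So gunubm → gunubmmet.

gunubmmet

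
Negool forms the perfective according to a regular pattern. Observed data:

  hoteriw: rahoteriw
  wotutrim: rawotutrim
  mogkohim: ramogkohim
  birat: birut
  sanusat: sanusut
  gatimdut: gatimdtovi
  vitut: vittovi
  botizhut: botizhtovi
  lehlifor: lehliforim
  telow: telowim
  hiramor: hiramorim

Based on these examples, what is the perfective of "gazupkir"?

ragazupkir

birat and gatimdut both end in -t yet inflect differently (birut, gatimdtovi), so the final letter is not what conditions the rule; the last vowel is.
"gazupkir" has last vowel 'i'. The stems whose last vowel is 'i' (hoteriw → rahoteriw, wotutrim → rawotutrim, mogkohim → ramogkohim) add the prefix ra-.
So gazupkir → ragazupkir.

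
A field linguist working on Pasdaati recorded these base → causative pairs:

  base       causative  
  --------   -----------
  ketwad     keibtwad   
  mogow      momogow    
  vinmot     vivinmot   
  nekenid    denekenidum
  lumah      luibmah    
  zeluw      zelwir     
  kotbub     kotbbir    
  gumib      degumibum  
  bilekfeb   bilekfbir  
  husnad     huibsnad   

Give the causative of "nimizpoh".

gumib and kotbub both end in -b yet inflect differently (degumibum, kotbbir), so the final letter is not what conditions the rule; the last vowel is.
"nimizpoh" has last vowel 'o'. The stems whose last vowel is 'o' (mogow → momogow, vinmot → vivinmot) repeat the first consonant+vowel as a prefix.
So nimizpoh → ninimizpoh.

ninimizpoh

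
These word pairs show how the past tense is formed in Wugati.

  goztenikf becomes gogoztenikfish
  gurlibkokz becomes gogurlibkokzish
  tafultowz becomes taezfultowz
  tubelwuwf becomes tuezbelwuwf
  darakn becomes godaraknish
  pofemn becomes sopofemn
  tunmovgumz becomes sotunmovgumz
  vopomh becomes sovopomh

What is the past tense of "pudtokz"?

gopudtokzish

tafultowz and gurlibkokz both end in -z yet inflect differently (taezfultowz, gogurlibkokzish), so the final letter is not what conditions the rule; the second-to-last letter is.
"pudtokz" has second-to-last letter 'k'. The stems whose second-to-last letter is 'k' (darakn → godaraknish, gurlibkokz → gogurlibkokzish, goztenikf → gogoztenikfish) add go- … -ish around the stem.
So pudtokz → gopudtokzish.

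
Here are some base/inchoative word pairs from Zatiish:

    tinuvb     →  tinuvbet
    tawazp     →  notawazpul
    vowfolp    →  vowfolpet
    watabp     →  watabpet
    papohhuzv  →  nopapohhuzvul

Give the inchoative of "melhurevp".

tawazp and watabp both end in -p yet inflect differently (notawazpul, watabpet), so the final letter is not what conditions the rule; the second-to-last letter is.
"melhurevp" has second-to-last letter 'v'. The one such stem in the data (tinuvb → tinuvbet) adds -et, so the same rule applies.
So melhurevp → melhurevpet.

melhurevpet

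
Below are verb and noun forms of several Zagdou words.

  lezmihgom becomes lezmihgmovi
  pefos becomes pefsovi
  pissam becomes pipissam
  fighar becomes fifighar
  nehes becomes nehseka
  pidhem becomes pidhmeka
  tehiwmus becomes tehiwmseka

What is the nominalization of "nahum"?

"nahum" has last vowel 'u'. The one such stem in the data (tehiwmus → tehiwmseka) deletes the last vowel and adds -eka (as do nehes, pidhem), so the same rule applies.
The other patterns: stems whose last vowel is 'o' delete the last vowel and add -ovi; stems whose last vowel is 'a' repeat the first consonant+vowel as a prefix.
So nahum → nahmeka.

nahmeka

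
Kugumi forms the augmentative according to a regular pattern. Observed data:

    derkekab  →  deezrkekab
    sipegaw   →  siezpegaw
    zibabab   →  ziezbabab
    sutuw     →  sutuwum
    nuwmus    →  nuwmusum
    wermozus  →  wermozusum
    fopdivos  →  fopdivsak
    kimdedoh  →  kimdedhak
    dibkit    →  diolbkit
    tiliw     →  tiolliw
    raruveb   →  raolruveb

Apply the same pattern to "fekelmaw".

feezkelmaw

sipegaw and sutuw both end in -w yet inflect differently (siezpegaw, sutuwum), so the final letter is not what conditions the rule; the last vowel is.
"fekelmaw" has last vowel 'a'. The stems whose last vowel is 'a' (derkekab → deezrkekab, sipegaw → siezpegaw, zibabab → ziezbabab) insert -ez- after the first vowel.
The other patterns: stems whose last vowel is 'u' add -um; stems whose last vowel is 'o' delete the last vowel and add -ak; stems whose last vowel is 'e' or 'i' insert -ol- after the first vowel.
So fekelmaw → feezkelmaw.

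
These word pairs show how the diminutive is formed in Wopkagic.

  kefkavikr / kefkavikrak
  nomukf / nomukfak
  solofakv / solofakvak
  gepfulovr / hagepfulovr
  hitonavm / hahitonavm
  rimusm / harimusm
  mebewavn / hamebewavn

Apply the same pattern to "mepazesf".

hamepazesf

"mepazesf" has second-to-last letter 's'. The one such stem in the data (rimusm → harimusm) adds the prefix ha-, so the same rule applies.
The other pattern: stems whose second-to-last letter is 'k' add -ak.
So mepazesf → hamepazesf.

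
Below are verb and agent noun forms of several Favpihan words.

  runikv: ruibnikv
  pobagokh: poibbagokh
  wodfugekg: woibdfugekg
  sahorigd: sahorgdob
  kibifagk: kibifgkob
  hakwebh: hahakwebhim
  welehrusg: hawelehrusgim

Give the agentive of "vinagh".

vinghob

pobagokh and hakwebh both end in -h yet inflect differently (poibbagokh, hahakwebhim), so the final letter is not what conditions the rule; the second-to-last letter is.
"vinagh" has second-to-last letter 'g'. The stems whose second-to-last letter is 'g' (sahorigd → sahorgdob, kibifagk → kibifgkob) delete the last vowel and add -ob.
The other patterns: stems whose second-to-last letter is 'k' insert -ib- after the first vowel; stems whose second-to-last letter is 'b' or 's' add ha- … -im around the stem.
So vinagh → vinghob.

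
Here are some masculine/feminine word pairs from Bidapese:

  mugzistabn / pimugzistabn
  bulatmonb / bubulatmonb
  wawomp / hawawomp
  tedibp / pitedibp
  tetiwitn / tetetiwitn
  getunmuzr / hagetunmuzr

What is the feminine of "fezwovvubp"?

tedibp and wawomp both end in -p yet inflect differently (pitedibp, hawawomp), so the final letter is not what conditions the rule; the second-to-last letter is.
"fezwovvubp" has second-to-last letter 'b'. The stems whose second-to-last letter is 'b' (mugzistabn → pimugzistabn, tedibp → pitedibp) add the prefix pi-.
The other patterns: stems whose second-to-last letter is 'm' or 'z' add the prefix ha-; stems whose second-to-last letter is 'n' or 't' repeat the first consonant+vowel as a prefix.
So fezwovvubp → pifezwovvubp.

pifezwovvubp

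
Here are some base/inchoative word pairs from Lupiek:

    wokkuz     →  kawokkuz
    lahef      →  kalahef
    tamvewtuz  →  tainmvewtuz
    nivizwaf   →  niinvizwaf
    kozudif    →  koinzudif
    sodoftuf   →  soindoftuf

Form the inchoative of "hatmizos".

haintmizos

wokkuz and tamvewtuz both end in -z yet inflect differently (kawokkuz, tainmvewtuz), so the final letter is not what conditions the rule; the number of vowels is.
"hatmizos" has 3 vowels. The stems with 3 vowels (tamvewtuz → tainmvewtuz, nivizwaf → niinvizwaf, kozudif → koinzudif) insert -in- after the first vowel.
So hatmizos → haintmizos.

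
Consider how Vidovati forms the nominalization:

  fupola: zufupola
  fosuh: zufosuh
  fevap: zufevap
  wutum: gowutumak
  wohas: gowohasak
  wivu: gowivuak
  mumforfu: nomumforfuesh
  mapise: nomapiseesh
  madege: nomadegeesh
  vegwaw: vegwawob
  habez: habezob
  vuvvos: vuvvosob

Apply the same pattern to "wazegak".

"wazegak" begins with w-. The stems beginning with w- (wutum → gowutumak, wohas → gowohasak, wivu → gowivuak) add go- … -ak around the stem.
The other patterns: stems beginning with f- add the prefix zu-; stems beginning with m- add no- … -esh around the stem; stems beginning with h- or v- add -ob.
So wazegak → gowazegakak.

gowazegakak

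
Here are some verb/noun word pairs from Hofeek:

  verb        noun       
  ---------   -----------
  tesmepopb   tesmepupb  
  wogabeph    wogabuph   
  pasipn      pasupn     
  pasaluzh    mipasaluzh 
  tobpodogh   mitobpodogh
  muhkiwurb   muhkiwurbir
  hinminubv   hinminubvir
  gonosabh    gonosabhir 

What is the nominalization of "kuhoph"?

wogabeph and pasaluzh both end in -h yet inflect differently (wogabuph, mipasaluzh), so the final letter is not what conditions the rule; the second-to-last letter is.
"kuhoph" has second-to-last letter 'p'. The stems whose second-to-last letter is 'p' (tesmepopb → tesmepupb, wogabeph → wogabuph, pasipn → pasupn) change the last vowel to 'u'.
So kuhoph → kuhuph.

kuhuph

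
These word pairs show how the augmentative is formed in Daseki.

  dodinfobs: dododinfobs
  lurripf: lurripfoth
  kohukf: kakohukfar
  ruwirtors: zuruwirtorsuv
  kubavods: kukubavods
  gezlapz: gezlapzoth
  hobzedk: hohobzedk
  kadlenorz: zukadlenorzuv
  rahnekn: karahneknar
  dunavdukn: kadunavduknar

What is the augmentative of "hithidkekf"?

"hithidkekf" has second-to-last letter 'k'. The stems whose second-to-last letter is 'k' (dunavdukn → kadunavduknar, kohukf → kakohukfar, rahnekn → karahneknar) add ka- … -ar around the stem.
The other patterns: stems whose second-to-last letter is 'r' add zu- … -uv around the stem; stems whose second-to-last letter is 'p' add -oth; stems whose second-to-last letter is 'b' or 'd' repeat the first consonant+vowel as a prefix.
So hithidkekf → kahithidkekfar.

kahithidkekfar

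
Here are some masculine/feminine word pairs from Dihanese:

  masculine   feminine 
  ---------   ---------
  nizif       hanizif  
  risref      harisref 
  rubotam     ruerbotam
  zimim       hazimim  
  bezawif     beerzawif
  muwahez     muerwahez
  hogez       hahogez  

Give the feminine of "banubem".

baernubem

hogez and muwahez both end in -z yet inflect differently (hahogez, muerwahez), so the final letter is not what conditions the rule; the number of vowels is.
"banubem" has 3 vowels. The stems with 3 vowels (muwahez → muerwahez, bezawif → beerzawif, rubotam → ruerbotam) insert -er- after the first vowel.
So banubem → baernubem.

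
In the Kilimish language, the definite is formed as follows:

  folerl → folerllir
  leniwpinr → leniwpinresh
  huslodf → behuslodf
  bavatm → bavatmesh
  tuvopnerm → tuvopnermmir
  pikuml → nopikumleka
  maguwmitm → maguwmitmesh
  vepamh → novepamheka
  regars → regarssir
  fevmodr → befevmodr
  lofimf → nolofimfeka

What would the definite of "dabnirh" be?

tuvopnerm and bavatm both end in -m yet inflect differently (tuvopnermmir, bavatmesh), so the final letter is not what conditions the rule; the second-to-last letter is.
"dabnirh" has second-to-last letter 'r'. The stems whose second-to-last letter is 'r' (regars → regarssir, tuvopnerm → tuvopnermmir, folerl → folerllir) double the final consonant and add -ir.
The other patterns: stems whose second-to-last letter is 'n' or 't' add -esh; stems whose second-to-last letter is 'm' add no- … -eka around the stem; stems whose second-to-last letter is 'd' add the prefix be-.
So dabnirh → dabnirhhir.

dabnirhhir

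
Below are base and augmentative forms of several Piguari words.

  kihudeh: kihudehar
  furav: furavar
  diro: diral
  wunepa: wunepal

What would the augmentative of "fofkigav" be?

furav and wunepa both have last vowel 'a' yet inflect differently (furavar, wunepal), so the last vowel is not what conditions the rule; whether the stem ends in a vowel or a consonant is.
"fofkigav" ends in a consonant. The stems ending in a consonant (kihudeh → kihudehar, furav → furavar) add -ar.
The other pattern: stems ending in a vowel drop the final letter and add -al.
So fofkigav → fofkigavar.

fofkigavar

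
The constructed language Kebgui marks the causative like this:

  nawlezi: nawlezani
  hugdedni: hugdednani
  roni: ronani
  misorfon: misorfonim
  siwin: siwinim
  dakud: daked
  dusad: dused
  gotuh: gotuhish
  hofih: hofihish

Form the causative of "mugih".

mugihish

nawlezi and siwin both have last vowel 'i' yet inflect differently (nawlezani, siwinim), so the last vowel is not what conditions the rule; the final letter is.
"mugih" ends in -h. The stems ending in -h (gotuh → gotuhish, hofih → hofihish) add -ish.
So mugih → mugihish.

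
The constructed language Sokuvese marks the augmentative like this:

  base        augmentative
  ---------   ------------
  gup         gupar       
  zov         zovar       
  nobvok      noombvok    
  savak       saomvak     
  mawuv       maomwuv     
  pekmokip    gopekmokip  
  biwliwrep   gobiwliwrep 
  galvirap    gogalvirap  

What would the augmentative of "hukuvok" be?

gohukuvok

zov and mawuv both end in -v yet inflect differently (zovar, maomwuv), so the final letter is not what conditions the rule; the number of vowels is.
"hukuvok" has 3 vowels. The stems with 3 vowels (pekmokip → gopekmokip, biwliwrep → gobiwliwrep, galvirap → gogalvirap) add the prefix go-.
The other patterns: stems with 1 vowel add -ar; stems with 2 vowels insert -om- after the first vowel.
So hukuvok → gohukuvok.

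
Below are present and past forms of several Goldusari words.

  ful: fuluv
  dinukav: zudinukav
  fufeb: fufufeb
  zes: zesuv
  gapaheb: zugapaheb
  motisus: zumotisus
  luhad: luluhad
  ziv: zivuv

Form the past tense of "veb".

"veb" has 1 vowel. The stems with 1 vowel (ful → fuluv, zes → zesuv, ziv → zivuv) add -uv.
So veb → vebuv.

vebuv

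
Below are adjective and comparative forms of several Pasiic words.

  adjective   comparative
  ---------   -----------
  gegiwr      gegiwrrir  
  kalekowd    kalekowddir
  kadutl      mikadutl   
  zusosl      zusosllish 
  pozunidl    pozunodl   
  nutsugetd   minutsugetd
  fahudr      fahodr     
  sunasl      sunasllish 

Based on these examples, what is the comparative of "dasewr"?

dasewrrir

pozunidl and sunasl both end in -l yet inflect differently (pozunodl, sunasllish), so the final letter is not what conditions the rule; the second-to-last letter is.
"dasewr" has second-to-last letter 'w'. The stems whose second-to-last letter is 'w' (kalekowd → kalekowddir, gegiwr → gegiwrrir) double the final consonant and add -ir.
The other patterns: stems whose second-to-last letter is 'd' change the last vowel to 'o'; stems whose second-to-last letter is 's' double the final consonant and add -ish; stems whose second-to-last letter is 't' add the prefix mi-.
So dasewr → dasewrrir.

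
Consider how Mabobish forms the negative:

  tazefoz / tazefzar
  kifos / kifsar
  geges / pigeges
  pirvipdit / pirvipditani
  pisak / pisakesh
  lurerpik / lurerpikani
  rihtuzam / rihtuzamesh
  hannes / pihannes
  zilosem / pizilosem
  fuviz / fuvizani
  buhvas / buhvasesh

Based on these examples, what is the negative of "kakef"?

pikakef

zilosem and rihtuzam both end in -m yet inflect differently (pizilosem, rihtuzamesh), so the final letter is not what conditions the rule; the last vowel is.
"kakef" has last vowel 'e'. The stems whose last vowel is 'e' (zilosem → pizilosem, hannes → pihannes, geges → pigeges) add the prefix pi-.
So kakef → pikakef.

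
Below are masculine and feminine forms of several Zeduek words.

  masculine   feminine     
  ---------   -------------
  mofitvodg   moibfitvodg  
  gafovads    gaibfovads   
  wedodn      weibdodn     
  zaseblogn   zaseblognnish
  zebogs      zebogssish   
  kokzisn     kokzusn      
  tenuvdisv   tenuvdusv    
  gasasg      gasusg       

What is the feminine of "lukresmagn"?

lukresmagnnish

wedodn and zaseblogn both end in -n yet inflect differently (weibdodn, zaseblognnish), so the final letter is not what conditions the rule; the second-to-last letter is.
"lukresmagn" has second-to-last letter 'g'. The stems whose second-to-last letter is 'g' (zaseblogn → zaseblognnish, zebogs → zebogssish) double the final consonant and add -ish.
The other patterns: stems whose second-to-last letter is 'd' insert -ib- after the first vowel; stems whose second-to-last letter is 's' change the last vowel to 'u'.
So lukresmagn → lukresmagnnish.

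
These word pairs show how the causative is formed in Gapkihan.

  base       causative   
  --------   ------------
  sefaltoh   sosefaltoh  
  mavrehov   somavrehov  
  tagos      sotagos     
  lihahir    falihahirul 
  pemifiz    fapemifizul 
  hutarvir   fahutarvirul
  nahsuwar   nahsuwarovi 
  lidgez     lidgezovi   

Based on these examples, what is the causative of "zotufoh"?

"zotufoh" has last vowel 'o'. The stems whose last vowel is 'o' (sefaltoh → sosefaltoh, mavrehov → somavrehov, tagos → sotagos) add the prefix so-.
So zotufoh → sozotufoh.

sozotufoh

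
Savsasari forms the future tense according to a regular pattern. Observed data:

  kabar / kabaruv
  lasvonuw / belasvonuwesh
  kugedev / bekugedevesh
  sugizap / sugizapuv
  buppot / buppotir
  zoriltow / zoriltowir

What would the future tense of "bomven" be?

bebomvenesh

zoriltow and lasvonuw both end in -w yet inflect differently (zoriltowir, belasvonuwesh), so the final letter is not what conditions the rule; the last vowel is.
"bomven" has last vowel 'e'. The one such stem in the data (kugedev → bekugedevesh) adds be- … -esh around the stem, so the same rule applies.
So bomven → bebomvenesh.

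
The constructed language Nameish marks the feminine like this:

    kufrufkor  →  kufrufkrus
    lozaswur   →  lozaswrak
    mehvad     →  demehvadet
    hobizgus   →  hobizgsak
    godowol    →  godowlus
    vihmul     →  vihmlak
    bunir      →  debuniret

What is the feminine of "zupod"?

zupdus

kufrufkor and lozaswur both end in -r yet inflect differently (kufrufkrus, lozaswrak), so the final letter is not what conditions the rule; the last vowel is.
"zupod" has last vowel 'o'. The stems whose last vowel is 'o' (kufrufkor → kufrufkrus, godowol → godowlus) delete the last vowel and add -us.
The other patterns: stems whose last vowel is 'u' delete the last vowel and add -ak; stems whose last vowel is 'a' or 'i' add de- … -et around the stem.
So zupod → zupdus.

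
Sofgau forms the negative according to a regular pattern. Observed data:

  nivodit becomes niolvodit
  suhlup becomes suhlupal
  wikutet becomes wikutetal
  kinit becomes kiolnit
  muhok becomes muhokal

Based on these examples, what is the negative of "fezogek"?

fezogekal

"fezogek" has last vowel 'e'. The one such stem in the data (wikutet → wikutetal) adds -al, so the same rule applies.
So fezogek → fezogekal.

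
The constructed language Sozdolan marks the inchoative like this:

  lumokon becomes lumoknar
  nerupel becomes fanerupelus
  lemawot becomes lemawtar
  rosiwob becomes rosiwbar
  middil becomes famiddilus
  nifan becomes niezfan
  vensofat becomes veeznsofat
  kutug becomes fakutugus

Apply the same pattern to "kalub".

fakalubus

vensofat and lemawot both end in -t yet inflect differently (veeznsofat, lemawtar), so the final letter is not what conditions the rule; the last vowel is.
"kalub" has last vowel 'u'. The one such stem in the data (kutug → fakutugus) adds fa- … -us around the stem, so the same rule applies.
The other patterns: stems whose last vowel is 'a' insert -ez- after the first vowel; stems whose last vowel is 'o' delete the last vowel and add -ar.
So kalub → fakalubus.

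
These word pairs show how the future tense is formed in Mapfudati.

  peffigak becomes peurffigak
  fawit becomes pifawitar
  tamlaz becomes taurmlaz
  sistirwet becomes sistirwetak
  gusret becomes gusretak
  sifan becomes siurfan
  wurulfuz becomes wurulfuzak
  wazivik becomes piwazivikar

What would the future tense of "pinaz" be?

piurnaz

peffigak and wazivik both end in -k yet inflect differently (peurffigak, piwazivikar), so the final letter is not what conditions the rule; the last vowel is.
"pinaz" has last vowel 'a'. The stems whose last vowel is 'a' (sifan → siurfan, tamlaz → taurmlaz, peffigak → peurffigak) insert -ur- after the first vowel.
The other patterns: stems whose last vowel is 'i' add pi- … -ar around the stem; stems whose last vowel is 'e' or 'u' add -ak.
So pinaz → piurnaz.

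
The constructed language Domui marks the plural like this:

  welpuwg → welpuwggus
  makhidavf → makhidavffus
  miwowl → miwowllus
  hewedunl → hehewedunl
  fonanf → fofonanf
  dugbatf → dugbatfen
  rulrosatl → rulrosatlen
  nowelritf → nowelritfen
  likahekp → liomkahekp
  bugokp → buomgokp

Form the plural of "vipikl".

"vipikl" has second-to-last letter 'k'. The stems whose second-to-last letter is 'k' (likahekp → liomkahekp, bugokp → buomgokp) insert -om- after the first vowel.
The other patterns: stems whose second-to-last letter is 'v' or 'w' double the final consonant and add -us; stems whose second-to-last letter is 'n' repeat the first consonant+vowel as a prefix; stems whose second-to-last letter is 't' add -en.
So vipikl → viompikl.

viompikl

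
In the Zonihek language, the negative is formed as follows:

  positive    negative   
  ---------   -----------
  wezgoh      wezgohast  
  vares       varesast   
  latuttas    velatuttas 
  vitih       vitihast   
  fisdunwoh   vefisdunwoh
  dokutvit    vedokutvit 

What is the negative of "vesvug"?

vitih and fisdunwoh both end in -h yet inflect differently (vitihast, vefisdunwoh), so the final letter is not what conditions the rule; the number of vowels is.
"vesvug" has 2 vowels. The stems with 2 vowels (vitih → vitihast, wezgoh → wezgohast, vares → varesast) add -ast.
The other pattern: stems with 3 vowels add the prefix ve-.
So vesvug → vesvugast.

vesvugast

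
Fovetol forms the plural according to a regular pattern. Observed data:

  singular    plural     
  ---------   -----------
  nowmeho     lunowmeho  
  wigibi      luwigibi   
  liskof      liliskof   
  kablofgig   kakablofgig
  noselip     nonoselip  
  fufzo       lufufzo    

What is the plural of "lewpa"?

lulewpa

noselip and wigibi both have last vowel 'i' yet inflect differently (nonoselip, luwigibi), so the last vowel is not what conditions the rule; whether the stem ends in a vowel or a consonant is.
"lewpa" ends in a vowel. The stems ending in a vowel (wigibi → luwigibi, nowmeho → lunowmeho, fufzo → lufufzo) add the prefix lu-.
The other pattern: stems ending in a consonant repeat the first consonant+vowel as a prefix.
So lewpa → lulewpa.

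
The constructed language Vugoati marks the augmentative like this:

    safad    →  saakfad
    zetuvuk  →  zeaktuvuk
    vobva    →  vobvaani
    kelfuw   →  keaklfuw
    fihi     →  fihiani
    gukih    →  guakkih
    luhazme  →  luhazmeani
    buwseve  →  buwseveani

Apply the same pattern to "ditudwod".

gukih and fihi both have last vowel 'i' yet inflect differently (guakkih, fihiani), so the last vowel is not what conditions the rule; whether the stem ends in a vowel or a consonant is.
"ditudwod" ends in a consonant. The stems ending in a consonant (safad → saakfad, zetuvuk → zeaktuvuk, kelfuw → keaklfuw) insert -ak- after the first vowel.
So ditudwod → diaktudwod.

diaktudwod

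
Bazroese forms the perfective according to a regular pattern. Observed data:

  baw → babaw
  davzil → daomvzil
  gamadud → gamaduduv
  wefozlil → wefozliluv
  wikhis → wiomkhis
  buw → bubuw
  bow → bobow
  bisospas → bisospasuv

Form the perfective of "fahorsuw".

"fahorsuw" has 3 vowels. The stems with 3 vowels (wefozlil → wefozliluv, gamadud → gamaduduv, bisospas → bisospasuv) add -uv.
The other patterns: stems with 1 vowel repeat the first consonant+vowel as a prefix; stems with 2 vowels insert -om- after the first vowel.
So fahorsuw → fahorsuwuv.

fahorsuwuv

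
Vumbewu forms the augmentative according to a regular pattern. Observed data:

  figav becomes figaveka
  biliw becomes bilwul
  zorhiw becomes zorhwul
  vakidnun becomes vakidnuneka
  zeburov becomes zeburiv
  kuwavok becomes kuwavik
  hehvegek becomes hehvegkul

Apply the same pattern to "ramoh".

ramih

kuwavok and hehvegek both end in -k yet inflect differently (kuwavik, hehvegkul), so the final letter is not what conditions the rule; the last vowel is.
"ramoh" has last vowel 'o'. The stems whose last vowel is 'o' (zeburov → zeburiv, kuwavok → kuwavik) change the last vowel to 'i'.
So ramoh → ramih.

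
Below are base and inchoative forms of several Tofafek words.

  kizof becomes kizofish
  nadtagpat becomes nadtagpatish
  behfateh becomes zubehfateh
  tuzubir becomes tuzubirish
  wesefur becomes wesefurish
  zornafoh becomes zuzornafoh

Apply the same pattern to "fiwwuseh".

zufiwwuseh

"fiwwuseh" ends in -h. The stems ending in -h (zornafoh → zuzornafoh, behfateh → zubehfateh) add the prefix zu-.
So fiwwuseh → zufiwwuseh.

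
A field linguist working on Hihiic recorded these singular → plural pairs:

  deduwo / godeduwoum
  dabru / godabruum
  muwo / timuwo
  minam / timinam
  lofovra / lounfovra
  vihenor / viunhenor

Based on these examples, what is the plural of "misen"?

deduwo and muwo both end in -o yet inflect differently (godeduwoum, timuwo), so the final letter is not what conditions the rule; the first letter is.
"misen" begins with m-. The stems beginning with m- (muwo → timuwo, minam → timinam) add the prefix ti-.
So misen → timisen.

timisen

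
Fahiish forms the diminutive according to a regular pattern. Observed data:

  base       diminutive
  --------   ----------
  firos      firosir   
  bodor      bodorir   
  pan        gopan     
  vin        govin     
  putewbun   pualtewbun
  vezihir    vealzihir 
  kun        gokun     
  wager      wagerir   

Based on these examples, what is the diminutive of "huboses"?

hualboses

"huboses" has 3 vowels. The stems with 3 vowels (putewbun → pualtewbun, vezihir → vealzihir) insert -al- after the first vowel.
The other patterns: stems with 1 vowel add the prefix go-; stems with 2 vowels add -ir.
So huboses → hualboses.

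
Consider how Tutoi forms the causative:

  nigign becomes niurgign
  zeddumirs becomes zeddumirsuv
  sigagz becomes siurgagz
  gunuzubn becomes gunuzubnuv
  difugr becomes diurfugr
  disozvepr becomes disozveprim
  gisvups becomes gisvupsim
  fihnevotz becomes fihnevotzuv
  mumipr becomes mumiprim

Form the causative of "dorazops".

dorazopsim

difugr and disozvepr both end in -r yet inflect differently (diurfugr, disozveprim), so the final letter is not what conditions the rule; the second-to-last letter is.
"dorazops" has second-to-last letter 'p'. The stems whose second-to-last letter is 'p' (gisvups → gisvupsim, disozvepr → disozveprim, mumipr → mumiprim) add -im.
The other patterns: stems whose second-to-last letter is 'g' insert -ur- after the first vowel; stems whose second-to-last letter is 'b', 'r' or 't' add -uv.
So dorazops → dorazopsim.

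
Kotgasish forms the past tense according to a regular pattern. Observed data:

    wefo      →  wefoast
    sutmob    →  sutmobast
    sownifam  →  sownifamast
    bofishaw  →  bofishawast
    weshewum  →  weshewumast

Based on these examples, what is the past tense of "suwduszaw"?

suwduszawast

Every pair shown (wefo → wefoast, sutmob → sutmobast, sownifam → sownifamast, …) follows the same rule: add -ast.
So suwduszaw → suwduszawast.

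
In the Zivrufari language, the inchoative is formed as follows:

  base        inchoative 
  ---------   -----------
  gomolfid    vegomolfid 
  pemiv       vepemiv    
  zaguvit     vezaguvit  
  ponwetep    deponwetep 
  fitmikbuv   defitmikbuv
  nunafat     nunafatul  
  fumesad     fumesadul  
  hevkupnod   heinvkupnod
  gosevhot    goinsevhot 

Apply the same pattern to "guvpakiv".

veguvpakiv

"guvpakiv" has last vowel 'i'. The stems whose last vowel is 'i' (gomolfid → vegomolfid, pemiv → vepemiv, zaguvit → vezaguvit) add the prefix ve-.
So guvpakiv → veguvpakiv.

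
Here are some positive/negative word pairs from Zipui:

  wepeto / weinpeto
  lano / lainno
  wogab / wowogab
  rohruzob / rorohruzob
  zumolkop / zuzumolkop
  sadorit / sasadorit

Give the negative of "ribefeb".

riribefeb

wepeto and rohruzob both have last vowel 'o' yet inflect differently (weinpeto, rorohruzob), so the last vowel is not what conditions the rule; the final letter is.
"ribefeb" ends in -b. The stems ending in -b (wogab → wowogab, rohruzob → rorohruzob) repeat the first consonant+vowel as a prefix.
The other pattern: stems ending in -o insert -in- after the first vowel.
So ribefeb → riribefeb.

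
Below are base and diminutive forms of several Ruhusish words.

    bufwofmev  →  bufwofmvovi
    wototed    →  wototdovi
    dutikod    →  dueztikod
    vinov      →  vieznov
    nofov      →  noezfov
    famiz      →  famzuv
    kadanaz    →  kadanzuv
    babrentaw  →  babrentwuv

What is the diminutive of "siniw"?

wototed and dutikod both end in -d yet inflect differently (wototdovi, dueztikod), so the final letter is not what conditions the rule; the last vowel is.
"siniw" has last vowel 'i'. The one such stem in the data (famiz → famzuv) deletes the last vowel and adds -uv (as do kadanaz, babrentaw), so the same rule applies.
The other patterns: stems whose last vowel is 'e' delete the last vowel and add -ovi; stems whose last vowel is 'o' insert -ez- after the first vowel.
So siniw → sinwuv.

sinwuv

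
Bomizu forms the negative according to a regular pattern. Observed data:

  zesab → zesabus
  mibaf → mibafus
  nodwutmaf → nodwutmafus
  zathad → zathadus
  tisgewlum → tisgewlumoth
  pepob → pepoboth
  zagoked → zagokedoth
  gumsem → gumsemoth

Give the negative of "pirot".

pirototh

"pirot" has last vowel 'o'. The one such stem in the data (pepob → pepoboth) adds -oth, so the same rule applies.
So pirot → pirototh.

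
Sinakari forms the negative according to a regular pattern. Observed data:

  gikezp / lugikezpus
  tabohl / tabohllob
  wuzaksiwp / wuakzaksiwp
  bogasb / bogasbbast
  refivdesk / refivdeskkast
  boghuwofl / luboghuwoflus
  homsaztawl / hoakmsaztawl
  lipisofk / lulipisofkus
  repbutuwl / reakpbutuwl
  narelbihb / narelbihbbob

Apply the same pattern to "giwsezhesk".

"giwsezhesk" has second-to-last letter 's'. The stems whose second-to-last letter is 's' (bogasb → bogasbbast, refivdesk → refivdeskkast) double the final consonant and add -ast.
The other patterns: stems whose second-to-last letter is 'h' double the final consonant and add -ob; stems whose second-to-last letter is 'w' insert -ak- after the first vowel; stems whose second-to-last letter is 'f' or 'z' add lu- … -us around the stem.
So giwsezhesk → giwsezheskkast.

giwsezheskkast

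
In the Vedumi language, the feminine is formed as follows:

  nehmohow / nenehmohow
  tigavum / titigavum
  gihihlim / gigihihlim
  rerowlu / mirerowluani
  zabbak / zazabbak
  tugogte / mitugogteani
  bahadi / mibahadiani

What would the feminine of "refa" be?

mirefaani

"refa" ends in a vowel. The stems ending in a vowel (rerowlu → mirerowluani, bahadi → mibahadiani, tugogte → mitugogteani) add mi- … -ani around the stem.
So refa → mirefaani.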